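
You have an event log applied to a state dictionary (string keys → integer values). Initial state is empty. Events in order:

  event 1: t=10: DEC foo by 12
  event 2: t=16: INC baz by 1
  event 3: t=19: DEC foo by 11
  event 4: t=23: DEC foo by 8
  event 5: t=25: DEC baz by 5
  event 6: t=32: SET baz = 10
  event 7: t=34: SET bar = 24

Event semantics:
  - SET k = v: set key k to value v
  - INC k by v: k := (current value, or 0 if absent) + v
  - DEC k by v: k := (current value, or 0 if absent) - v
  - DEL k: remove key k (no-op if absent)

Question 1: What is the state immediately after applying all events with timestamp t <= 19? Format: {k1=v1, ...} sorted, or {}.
Apply events with t <= 19 (3 events):
  after event 1 (t=10: DEC foo by 12): {foo=-12}
  after event 2 (t=16: INC baz by 1): {baz=1, foo=-12}
  after event 3 (t=19: DEC foo by 11): {baz=1, foo=-23}

Answer: {baz=1, foo=-23}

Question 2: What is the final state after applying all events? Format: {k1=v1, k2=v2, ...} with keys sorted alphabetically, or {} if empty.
  after event 1 (t=10: DEC foo by 12): {foo=-12}
  after event 2 (t=16: INC baz by 1): {baz=1, foo=-12}
  after event 3 (t=19: DEC foo by 11): {baz=1, foo=-23}
  after event 4 (t=23: DEC foo by 8): {baz=1, foo=-31}
  after event 5 (t=25: DEC baz by 5): {baz=-4, foo=-31}
  after event 6 (t=32: SET baz = 10): {baz=10, foo=-31}
  after event 7 (t=34: SET bar = 24): {bar=24, baz=10, foo=-31}

Answer: {bar=24, baz=10, foo=-31}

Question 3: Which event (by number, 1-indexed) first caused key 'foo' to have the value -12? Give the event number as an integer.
Looking for first event where foo becomes -12:
  event 1: foo (absent) -> -12  <-- first match

Answer: 1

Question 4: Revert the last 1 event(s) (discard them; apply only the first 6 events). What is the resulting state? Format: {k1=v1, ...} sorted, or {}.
Answer: {baz=10, foo=-31}

Derivation:
Keep first 6 events (discard last 1):
  after event 1 (t=10: DEC foo by 12): {foo=-12}
  after event 2 (t=16: INC baz by 1): {baz=1, foo=-12}
  after event 3 (t=19: DEC foo by 11): {baz=1, foo=-23}
  after event 4 (t=23: DEC foo by 8): {baz=1, foo=-31}
  after event 5 (t=25: DEC baz by 5): {baz=-4, foo=-31}
  after event 6 (t=32: SET baz = 10): {baz=10, foo=-31}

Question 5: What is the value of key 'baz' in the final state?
Answer: 10

Derivation:
Track key 'baz' through all 7 events:
  event 1 (t=10: DEC foo by 12): baz unchanged
  event 2 (t=16: INC baz by 1): baz (absent) -> 1
  event 3 (t=19: DEC foo by 11): baz unchanged
  event 4 (t=23: DEC foo by 8): baz unchanged
  event 5 (t=25: DEC baz by 5): baz 1 -> -4
  event 6 (t=32: SET baz = 10): baz -4 -> 10
  event 7 (t=34: SET bar = 24): baz unchanged
Final: baz = 10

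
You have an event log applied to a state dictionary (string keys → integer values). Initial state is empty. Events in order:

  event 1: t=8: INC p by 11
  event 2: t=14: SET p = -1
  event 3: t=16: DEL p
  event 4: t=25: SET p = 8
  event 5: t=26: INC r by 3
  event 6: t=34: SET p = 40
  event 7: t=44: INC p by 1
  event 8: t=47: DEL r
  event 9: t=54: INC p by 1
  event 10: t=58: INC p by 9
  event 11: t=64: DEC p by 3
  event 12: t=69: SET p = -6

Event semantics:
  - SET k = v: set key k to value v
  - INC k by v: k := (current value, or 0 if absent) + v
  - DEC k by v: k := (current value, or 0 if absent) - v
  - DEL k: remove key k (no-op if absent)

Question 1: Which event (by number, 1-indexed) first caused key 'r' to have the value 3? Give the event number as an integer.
Answer: 5

Derivation:
Looking for first event where r becomes 3:
  event 5: r (absent) -> 3  <-- first match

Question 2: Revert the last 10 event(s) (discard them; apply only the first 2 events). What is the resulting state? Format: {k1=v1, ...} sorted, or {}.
Keep first 2 events (discard last 10):
  after event 1 (t=8: INC p by 11): {p=11}
  after event 2 (t=14: SET p = -1): {p=-1}

Answer: {p=-1}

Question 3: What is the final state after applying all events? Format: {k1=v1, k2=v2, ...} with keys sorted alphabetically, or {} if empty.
  after event 1 (t=8: INC p by 11): {p=11}
  after event 2 (t=14: SET p = -1): {p=-1}
  after event 3 (t=16: DEL p): {}
  after event 4 (t=25: SET p = 8): {p=8}
  after event 5 (t=26: INC r by 3): {p=8, r=3}
  after event 6 (t=34: SET p = 40): {p=40, r=3}
  after event 7 (t=44: INC p by 1): {p=41, r=3}
  after event 8 (t=47: DEL r): {p=41}
  after event 9 (t=54: INC p by 1): {p=42}
  after event 10 (t=58: INC p by 9): {p=51}
  after event 11 (t=64: DEC p by 3): {p=48}
  after event 12 (t=69: SET p = -6): {p=-6}

Answer: {p=-6}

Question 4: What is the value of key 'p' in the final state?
Answer: -6

Derivation:
Track key 'p' through all 12 events:
  event 1 (t=8: INC p by 11): p (absent) -> 11
  event 2 (t=14: SET p = -1): p 11 -> -1
  event 3 (t=16: DEL p): p -1 -> (absent)
  event 4 (t=25: SET p = 8): p (absent) -> 8
  event 5 (t=26: INC r by 3): p unchanged
  event 6 (t=34: SET p = 40): p 8 -> 40
  event 7 (t=44: INC p by 1): p 40 -> 41
  event 8 (t=47: DEL r): p unchanged
  event 9 (t=54: INC p by 1): p 41 -> 42
  event 10 (t=58: INC p by 9): p 42 -> 51
  event 11 (t=64: DEC p by 3): p 51 -> 48
  event 12 (t=69: SET p = -6): p 48 -> -6
Final: p = -6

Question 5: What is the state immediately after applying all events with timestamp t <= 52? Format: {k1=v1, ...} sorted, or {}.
Answer: {p=41}

Derivation:
Apply events with t <= 52 (8 events):
  after event 1 (t=8: INC p by 11): {p=11}
  after event 2 (t=14: SET p = -1): {p=-1}
  after event 3 (t=16: DEL p): {}
  after event 4 (t=25: SET p = 8): {p=8}
  after event 5 (t=26: INC r by 3): {p=8, r=3}
  after event 6 (t=34: SET p = 40): {p=40, r=3}
  after event 7 (t=44: INC p by 1): {p=41, r=3}
  after event 8 (t=47: DEL r): {p=41}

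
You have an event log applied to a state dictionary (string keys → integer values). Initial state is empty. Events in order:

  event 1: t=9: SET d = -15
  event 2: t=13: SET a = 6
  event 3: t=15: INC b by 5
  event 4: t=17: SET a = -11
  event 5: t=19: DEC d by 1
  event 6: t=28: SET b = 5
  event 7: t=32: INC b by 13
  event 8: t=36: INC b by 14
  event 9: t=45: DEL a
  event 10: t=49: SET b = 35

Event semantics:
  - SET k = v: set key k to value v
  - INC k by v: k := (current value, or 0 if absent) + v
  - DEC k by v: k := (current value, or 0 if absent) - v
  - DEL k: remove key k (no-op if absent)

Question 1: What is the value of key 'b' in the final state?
Answer: 35

Derivation:
Track key 'b' through all 10 events:
  event 1 (t=9: SET d = -15): b unchanged
  event 2 (t=13: SET a = 6): b unchanged
  event 3 (t=15: INC b by 5): b (absent) -> 5
  event 4 (t=17: SET a = -11): b unchanged
  event 5 (t=19: DEC d by 1): b unchanged
  event 6 (t=28: SET b = 5): b 5 -> 5
  event 7 (t=32: INC b by 13): b 5 -> 18
  event 8 (t=36: INC b by 14): b 18 -> 32
  event 9 (t=45: DEL a): b unchanged
  event 10 (t=49: SET b = 35): b 32 -> 35
Final: b = 35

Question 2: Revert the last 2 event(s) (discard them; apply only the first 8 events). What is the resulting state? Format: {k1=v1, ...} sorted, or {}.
Answer: {a=-11, b=32, d=-16}

Derivation:
Keep first 8 events (discard last 2):
  after event 1 (t=9: SET d = -15): {d=-15}
  after event 2 (t=13: SET a = 6): {a=6, d=-15}
  after event 3 (t=15: INC b by 5): {a=6, b=5, d=-15}
  after event 4 (t=17: SET a = -11): {a=-11, b=5, d=-15}
  after event 5 (t=19: DEC d by 1): {a=-11, b=5, d=-16}
  after event 6 (t=28: SET b = 5): {a=-11, b=5, d=-16}
  after event 7 (t=32: INC b by 13): {a=-11, b=18, d=-16}
  after event 8 (t=36: INC b by 14): {a=-11, b=32, d=-16}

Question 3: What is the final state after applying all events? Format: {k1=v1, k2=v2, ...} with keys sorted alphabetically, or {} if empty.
Answer: {b=35, d=-16}

Derivation:
  after event 1 (t=9: SET d = -15): {d=-15}
  after event 2 (t=13: SET a = 6): {a=6, d=-15}
  after event 3 (t=15: INC b by 5): {a=6, b=5, d=-15}
  after event 4 (t=17: SET a = -11): {a=-11, b=5, d=-15}
  after event 5 (t=19: DEC d by 1): {a=-11, b=5, d=-16}
  after event 6 (t=28: SET b = 5): {a=-11, b=5, d=-16}
  after event 7 (t=32: INC b by 13): {a=-11, b=18, d=-16}
  after event 8 (t=36: INC b by 14): {a=-11, b=32, d=-16}
  after event 9 (t=45: DEL a): {b=32, d=-16}
  after event 10 (t=49: SET b = 35): {b=35, d=-16}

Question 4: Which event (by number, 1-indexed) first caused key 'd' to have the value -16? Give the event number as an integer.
Answer: 5

Derivation:
Looking for first event where d becomes -16:
  event 1: d = -15
  event 2: d = -15
  event 3: d = -15
  event 4: d = -15
  event 5: d -15 -> -16  <-- first match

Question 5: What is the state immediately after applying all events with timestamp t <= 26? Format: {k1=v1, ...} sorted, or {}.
Answer: {a=-11, b=5, d=-16}

Derivation:
Apply events with t <= 26 (5 events):
  after event 1 (t=9: SET d = -15): {d=-15}
  after event 2 (t=13: SET a = 6): {a=6, d=-15}
  after event 3 (t=15: INC b by 5): {a=6, b=5, d=-15}
  after event 4 (t=17: SET a = -11): {a=-11, b=5, d=-15}
  after event 5 (t=19: DEC d by 1): {a=-11, b=5, d=-16}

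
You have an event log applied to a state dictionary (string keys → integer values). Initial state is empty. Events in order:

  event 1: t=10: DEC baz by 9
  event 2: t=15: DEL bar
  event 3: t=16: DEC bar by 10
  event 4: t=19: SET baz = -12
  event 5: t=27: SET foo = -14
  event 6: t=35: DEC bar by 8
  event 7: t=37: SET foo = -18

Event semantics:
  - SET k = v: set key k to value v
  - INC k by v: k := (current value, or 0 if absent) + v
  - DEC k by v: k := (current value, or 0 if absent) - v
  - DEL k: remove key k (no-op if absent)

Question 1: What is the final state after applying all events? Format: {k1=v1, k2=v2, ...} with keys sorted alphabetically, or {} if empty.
Answer: {bar=-18, baz=-12, foo=-18}

Derivation:
  after event 1 (t=10: DEC baz by 9): {baz=-9}
  after event 2 (t=15: DEL bar): {baz=-9}
  after event 3 (t=16: DEC bar by 10): {bar=-10, baz=-9}
  after event 4 (t=19: SET baz = -12): {bar=-10, baz=-12}
  after event 5 (t=27: SET foo = -14): {bar=-10, baz=-12, foo=-14}
  after event 6 (t=35: DEC bar by 8): {bar=-18, baz=-12, foo=-14}
  after event 7 (t=37: SET foo = -18): {bar=-18, baz=-12, foo=-18}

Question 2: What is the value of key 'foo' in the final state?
Answer: -18

Derivation:
Track key 'foo' through all 7 events:
  event 1 (t=10: DEC baz by 9): foo unchanged
  event 2 (t=15: DEL bar): foo unchanged
  event 3 (t=16: DEC bar by 10): foo unchanged
  event 4 (t=19: SET baz = -12): foo unchanged
  event 5 (t=27: SET foo = -14): foo (absent) -> -14
  event 6 (t=35: DEC bar by 8): foo unchanged
  event 7 (t=37: SET foo = -18): foo -14 -> -18
Final: foo = -18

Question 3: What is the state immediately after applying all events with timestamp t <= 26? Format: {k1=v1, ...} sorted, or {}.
Answer: {bar=-10, baz=-12}

Derivation:
Apply events with t <= 26 (4 events):
  after event 1 (t=10: DEC baz by 9): {baz=-9}
  after event 2 (t=15: DEL bar): {baz=-9}
  after event 3 (t=16: DEC bar by 10): {bar=-10, baz=-9}
  after event 4 (t=19: SET baz = -12): {bar=-10, baz=-12}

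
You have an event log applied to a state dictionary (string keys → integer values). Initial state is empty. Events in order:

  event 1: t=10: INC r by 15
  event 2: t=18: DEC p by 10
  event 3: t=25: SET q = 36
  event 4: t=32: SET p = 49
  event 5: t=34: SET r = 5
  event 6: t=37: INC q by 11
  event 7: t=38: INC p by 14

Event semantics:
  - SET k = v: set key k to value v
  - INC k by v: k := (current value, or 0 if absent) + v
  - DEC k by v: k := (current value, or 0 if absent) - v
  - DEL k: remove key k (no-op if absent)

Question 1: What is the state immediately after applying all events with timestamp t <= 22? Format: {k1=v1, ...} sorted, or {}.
Answer: {p=-10, r=15}

Derivation:
Apply events with t <= 22 (2 events):
  after event 1 (t=10: INC r by 15): {r=15}
  after event 2 (t=18: DEC p by 10): {p=-10, r=15}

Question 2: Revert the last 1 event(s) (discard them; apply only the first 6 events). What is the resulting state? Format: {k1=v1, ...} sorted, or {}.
Answer: {p=49, q=47, r=5}

Derivation:
Keep first 6 events (discard last 1):
  after event 1 (t=10: INC r by 15): {r=15}
  after event 2 (t=18: DEC p by 10): {p=-10, r=15}
  after event 3 (t=25: SET q = 36): {p=-10, q=36, r=15}
  after event 4 (t=32: SET p = 49): {p=49, q=36, r=15}
  after event 5 (t=34: SET r = 5): {p=49, q=36, r=5}
  after event 6 (t=37: INC q by 11): {p=49, q=47, r=5}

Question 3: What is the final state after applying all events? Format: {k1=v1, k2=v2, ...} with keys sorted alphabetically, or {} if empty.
Answer: {p=63, q=47, r=5}

Derivation:
  after event 1 (t=10: INC r by 15): {r=15}
  after event 2 (t=18: DEC p by 10): {p=-10, r=15}
  after event 3 (t=25: SET q = 36): {p=-10, q=36, r=15}
  after event 4 (t=32: SET p = 49): {p=49, q=36, r=15}
  after event 5 (t=34: SET r = 5): {p=49, q=36, r=5}
  after event 6 (t=37: INC q by 11): {p=49, q=47, r=5}
  after event 7 (t=38: INC p by 14): {p=63, q=47, r=5}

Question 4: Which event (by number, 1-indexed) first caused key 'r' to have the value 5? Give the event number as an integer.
Answer: 5

Derivation:
Looking for first event where r becomes 5:
  event 1: r = 15
  event 2: r = 15
  event 3: r = 15
  event 4: r = 15
  event 5: r 15 -> 5  <-- first match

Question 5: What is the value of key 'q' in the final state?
Answer: 47

Derivation:
Track key 'q' through all 7 events:
  event 1 (t=10: INC r by 15): q unchanged
  event 2 (t=18: DEC p by 10): q unchanged
  event 3 (t=25: SET q = 36): q (absent) -> 36
  event 4 (t=32: SET p = 49): q unchanged
  event 5 (t=34: SET r = 5): q unchanged
  event 6 (t=37: INC q by 11): q 36 -> 47
  event 7 (t=38: INC p by 14): q unchanged
Final: q = 47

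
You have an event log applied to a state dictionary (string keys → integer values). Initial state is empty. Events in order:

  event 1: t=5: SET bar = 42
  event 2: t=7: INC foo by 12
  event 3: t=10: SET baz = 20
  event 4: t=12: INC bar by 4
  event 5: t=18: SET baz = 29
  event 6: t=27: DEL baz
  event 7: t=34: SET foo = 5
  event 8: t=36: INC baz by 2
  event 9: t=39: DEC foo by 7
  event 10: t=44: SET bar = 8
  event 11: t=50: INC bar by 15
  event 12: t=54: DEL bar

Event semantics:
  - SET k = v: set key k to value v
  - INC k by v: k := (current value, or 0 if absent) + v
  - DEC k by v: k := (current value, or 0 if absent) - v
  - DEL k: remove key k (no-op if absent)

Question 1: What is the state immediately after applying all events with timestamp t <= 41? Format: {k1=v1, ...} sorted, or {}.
Answer: {bar=46, baz=2, foo=-2}

Derivation:
Apply events with t <= 41 (9 events):
  after event 1 (t=5: SET bar = 42): {bar=42}
  after event 2 (t=7: INC foo by 12): {bar=42, foo=12}
  after event 3 (t=10: SET baz = 20): {bar=42, baz=20, foo=12}
  after event 4 (t=12: INC bar by 4): {bar=46, baz=20, foo=12}
  after event 5 (t=18: SET baz = 29): {bar=46, baz=29, foo=12}
  after event 6 (t=27: DEL baz): {bar=46, foo=12}
  after event 7 (t=34: SET foo = 5): {bar=46, foo=5}
  after event 8 (t=36: INC baz by 2): {bar=46, baz=2, foo=5}
  after event 9 (t=39: DEC foo by 7): {bar=46, baz=2, foo=-2}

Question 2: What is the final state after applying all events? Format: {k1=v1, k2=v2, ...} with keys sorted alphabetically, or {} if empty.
Answer: {baz=2, foo=-2}

Derivation:
  after event 1 (t=5: SET bar = 42): {bar=42}
  after event 2 (t=7: INC foo by 12): {bar=42, foo=12}
  after event 3 (t=10: SET baz = 20): {bar=42, baz=20, foo=12}
  after event 4 (t=12: INC bar by 4): {bar=46, baz=20, foo=12}
  after event 5 (t=18: SET baz = 29): {bar=46, baz=29, foo=12}
  after event 6 (t=27: DEL baz): {bar=46, foo=12}
  after event 7 (t=34: SET foo = 5): {bar=46, foo=5}
  after event 8 (t=36: INC baz by 2): {bar=46, baz=2, foo=5}
  after event 9 (t=39: DEC foo by 7): {bar=46, baz=2, foo=-2}
  after event 10 (t=44: SET bar = 8): {bar=8, baz=2, foo=-2}
  after event 11 (t=50: INC bar by 15): {bar=23, baz=2, foo=-2}
  after event 12 (t=54: DEL bar): {baz=2, foo=-2}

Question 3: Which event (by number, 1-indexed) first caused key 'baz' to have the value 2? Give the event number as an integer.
Looking for first event where baz becomes 2:
  event 3: baz = 20
  event 4: baz = 20
  event 5: baz = 29
  event 6: baz = (absent)
  event 8: baz (absent) -> 2  <-- first match

Answer: 8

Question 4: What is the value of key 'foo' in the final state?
Answer: -2

Derivation:
Track key 'foo' through all 12 events:
  event 1 (t=5: SET bar = 42): foo unchanged
  event 2 (t=7: INC foo by 12): foo (absent) -> 12
  event 3 (t=10: SET baz = 20): foo unchanged
  event 4 (t=12: INC bar by 4): foo unchanged
  event 5 (t=18: SET baz = 29): foo unchanged
  event 6 (t=27: DEL baz): foo unchanged
  event 7 (t=34: SET foo = 5): foo 12 -> 5
  event 8 (t=36: INC baz by 2): foo unchanged
  event 9 (t=39: DEC foo by 7): foo 5 -> -2
  event 10 (t=44: SET bar = 8): foo unchanged
  event 11 (t=50: INC bar by 15): foo unchanged
  event 12 (t=54: DEL bar): foo unchanged
Final: foo = -2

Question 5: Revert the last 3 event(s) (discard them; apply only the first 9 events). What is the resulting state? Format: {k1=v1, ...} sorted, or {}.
Answer: {bar=46, baz=2, foo=-2}

Derivation:
Keep first 9 events (discard last 3):
  after event 1 (t=5: SET bar = 42): {bar=42}
  after event 2 (t=7: INC foo by 12): {bar=42, foo=12}
  after event 3 (t=10: SET baz = 20): {bar=42, baz=20, foo=12}
  after event 4 (t=12: INC bar by 4): {bar=46, baz=20, foo=12}
  after event 5 (t=18: SET baz = 29): {bar=46, baz=29, foo=12}
  after event 6 (t=27: DEL baz): {bar=46, foo=12}
  after event 7 (t=34: SET foo = 5): {bar=46, foo=5}
  after event 8 (t=36: INC baz by 2): {bar=46, baz=2, foo=5}
  after event 9 (t=39: DEC foo by 7): {bar=46, baz=2, foo=-2}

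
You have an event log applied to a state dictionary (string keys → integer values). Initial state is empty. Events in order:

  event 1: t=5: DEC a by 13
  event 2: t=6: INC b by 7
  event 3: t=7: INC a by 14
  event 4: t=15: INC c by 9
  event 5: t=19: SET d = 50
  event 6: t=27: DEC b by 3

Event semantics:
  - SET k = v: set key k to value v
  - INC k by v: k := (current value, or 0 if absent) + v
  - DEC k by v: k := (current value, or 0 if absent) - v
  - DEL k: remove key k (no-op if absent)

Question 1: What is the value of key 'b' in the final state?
Track key 'b' through all 6 events:
  event 1 (t=5: DEC a by 13): b unchanged
  event 2 (t=6: INC b by 7): b (absent) -> 7
  event 3 (t=7: INC a by 14): b unchanged
  event 4 (t=15: INC c by 9): b unchanged
  event 5 (t=19: SET d = 50): b unchanged
  event 6 (t=27: DEC b by 3): b 7 -> 4
Final: b = 4

Answer: 4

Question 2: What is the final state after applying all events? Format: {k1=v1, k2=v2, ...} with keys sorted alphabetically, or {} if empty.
  after event 1 (t=5: DEC a by 13): {a=-13}
  after event 2 (t=6: INC b by 7): {a=-13, b=7}
  after event 3 (t=7: INC a by 14): {a=1, b=7}
  after event 4 (t=15: INC c by 9): {a=1, b=7, c=9}
  after event 5 (t=19: SET d = 50): {a=1, b=7, c=9, d=50}
  after event 6 (t=27: DEC b by 3): {a=1, b=4, c=9, d=50}

Answer: {a=1, b=4, c=9, d=50}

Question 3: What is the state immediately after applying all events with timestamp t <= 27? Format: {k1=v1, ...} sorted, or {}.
Apply events with t <= 27 (6 events):
  after event 1 (t=5: DEC a by 13): {a=-13}
  after event 2 (t=6: INC b by 7): {a=-13, b=7}
  after event 3 (t=7: INC a by 14): {a=1, b=7}
  after event 4 (t=15: INC c by 9): {a=1, b=7, c=9}
  after event 5 (t=19: SET d = 50): {a=1, b=7, c=9, d=50}
  after event 6 (t=27: DEC b by 3): {a=1, b=4, c=9, d=50}

Answer: {a=1, b=4, c=9, d=50}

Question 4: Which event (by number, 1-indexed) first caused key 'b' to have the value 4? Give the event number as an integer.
Looking for first event where b becomes 4:
  event 2: b = 7
  event 3: b = 7
  event 4: b = 7
  event 5: b = 7
  event 6: b 7 -> 4  <-- first match

Answer: 6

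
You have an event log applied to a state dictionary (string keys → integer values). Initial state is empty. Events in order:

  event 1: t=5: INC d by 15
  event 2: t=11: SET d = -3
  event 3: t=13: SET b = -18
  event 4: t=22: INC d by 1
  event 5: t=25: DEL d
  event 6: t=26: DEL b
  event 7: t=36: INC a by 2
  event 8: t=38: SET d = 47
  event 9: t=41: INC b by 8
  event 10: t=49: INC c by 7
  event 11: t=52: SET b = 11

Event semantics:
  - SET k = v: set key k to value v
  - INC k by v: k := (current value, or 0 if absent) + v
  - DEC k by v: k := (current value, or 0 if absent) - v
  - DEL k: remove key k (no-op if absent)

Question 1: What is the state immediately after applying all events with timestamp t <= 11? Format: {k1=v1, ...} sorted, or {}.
Apply events with t <= 11 (2 events):
  after event 1 (t=5: INC d by 15): {d=15}
  after event 2 (t=11: SET d = -3): {d=-3}

Answer: {d=-3}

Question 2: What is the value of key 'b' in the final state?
Track key 'b' through all 11 events:
  event 1 (t=5: INC d by 15): b unchanged
  event 2 (t=11: SET d = -3): b unchanged
  event 3 (t=13: SET b = -18): b (absent) -> -18
  event 4 (t=22: INC d by 1): b unchanged
  event 5 (t=25: DEL d): b unchanged
  event 6 (t=26: DEL b): b -18 -> (absent)
  event 7 (t=36: INC a by 2): b unchanged
  event 8 (t=38: SET d = 47): b unchanged
  event 9 (t=41: INC b by 8): b (absent) -> 8
  event 10 (t=49: INC c by 7): b unchanged
  event 11 (t=52: SET b = 11): b 8 -> 11
Final: b = 11

Answer: 11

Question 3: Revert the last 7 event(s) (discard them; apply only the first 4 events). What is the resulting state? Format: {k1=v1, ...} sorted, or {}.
Keep first 4 events (discard last 7):
  after event 1 (t=5: INC d by 15): {d=15}
  after event 2 (t=11: SET d = -3): {d=-3}
  after event 3 (t=13: SET b = -18): {b=-18, d=-3}
  after event 4 (t=22: INC d by 1): {b=-18, d=-2}

Answer: {b=-18, d=-2}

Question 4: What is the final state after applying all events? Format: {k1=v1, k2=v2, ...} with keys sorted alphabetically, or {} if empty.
  after event 1 (t=5: INC d by 15): {d=15}
  after event 2 (t=11: SET d = -3): {d=-3}
  after event 3 (t=13: SET b = -18): {b=-18, d=-3}
  after event 4 (t=22: INC d by 1): {b=-18, d=-2}
  after event 5 (t=25: DEL d): {b=-18}
  after event 6 (t=26: DEL b): {}
  after event 7 (t=36: INC a by 2): {a=2}
  after event 8 (t=38: SET d = 47): {a=2, d=47}
  after event 9 (t=41: INC b by 8): {a=2, b=8, d=47}
  after event 10 (t=49: INC c by 7): {a=2, b=8, c=7, d=47}
  after event 11 (t=52: SET b = 11): {a=2, b=11, c=7, d=47}

Answer: {a=2, b=11, c=7, d=47}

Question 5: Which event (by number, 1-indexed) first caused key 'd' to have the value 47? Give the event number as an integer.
Looking for first event where d becomes 47:
  event 1: d = 15
  event 2: d = -3
  event 3: d = -3
  event 4: d = -2
  event 5: d = (absent)
  event 8: d (absent) -> 47  <-- first match

Answer: 8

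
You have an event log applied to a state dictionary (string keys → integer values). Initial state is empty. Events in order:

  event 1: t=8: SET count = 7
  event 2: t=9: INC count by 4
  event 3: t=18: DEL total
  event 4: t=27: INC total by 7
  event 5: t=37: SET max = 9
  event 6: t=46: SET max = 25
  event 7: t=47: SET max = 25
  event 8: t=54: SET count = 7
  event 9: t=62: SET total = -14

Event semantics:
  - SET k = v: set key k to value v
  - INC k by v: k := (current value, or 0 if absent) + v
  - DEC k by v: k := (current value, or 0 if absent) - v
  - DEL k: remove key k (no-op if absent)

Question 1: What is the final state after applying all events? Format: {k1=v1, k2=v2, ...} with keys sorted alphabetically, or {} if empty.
  after event 1 (t=8: SET count = 7): {count=7}
  after event 2 (t=9: INC count by 4): {count=11}
  after event 3 (t=18: DEL total): {count=11}
  after event 4 (t=27: INC total by 7): {count=11, total=7}
  after event 5 (t=37: SET max = 9): {count=11, max=9, total=7}
  after event 6 (t=46: SET max = 25): {count=11, max=25, total=7}
  after event 7 (t=47: SET max = 25): {count=11, max=25, total=7}
  after event 8 (t=54: SET count = 7): {count=7, max=25, total=7}
  after event 9 (t=62: SET total = -14): {count=7, max=25, total=-14}

Answer: {count=7, max=25, total=-14}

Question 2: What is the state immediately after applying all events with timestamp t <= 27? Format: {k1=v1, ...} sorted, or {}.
Apply events with t <= 27 (4 events):
  after event 1 (t=8: SET count = 7): {count=7}
  after event 2 (t=9: INC count by 4): {count=11}
  after event 3 (t=18: DEL total): {count=11}
  after event 4 (t=27: INC total by 7): {count=11, total=7}

Answer: {count=11, total=7}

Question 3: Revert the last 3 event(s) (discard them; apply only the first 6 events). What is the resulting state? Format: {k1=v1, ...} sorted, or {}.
Answer: {count=11, max=25, total=7}

Derivation:
Keep first 6 events (discard last 3):
  after event 1 (t=8: SET count = 7): {count=7}
  after event 2 (t=9: INC count by 4): {count=11}
  after event 3 (t=18: DEL total): {count=11}
  after event 4 (t=27: INC total by 7): {count=11, total=7}
  after event 5 (t=37: SET max = 9): {count=11, max=9, total=7}
  after event 6 (t=46: SET max = 25): {count=11, max=25, total=7}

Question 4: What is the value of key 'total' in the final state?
Answer: -14

Derivation:
Track key 'total' through all 9 events:
  event 1 (t=8: SET count = 7): total unchanged
  event 2 (t=9: INC count by 4): total unchanged
  event 3 (t=18: DEL total): total (absent) -> (absent)
  event 4 (t=27: INC total by 7): total (absent) -> 7
  event 5 (t=37: SET max = 9): total unchanged
  event 6 (t=46: SET max = 25): total unchanged
  event 7 (t=47: SET max = 25): total unchanged
  event 8 (t=54: SET count = 7): total unchanged
  event 9 (t=62: SET total = -14): total 7 -> -14
Final: total = -14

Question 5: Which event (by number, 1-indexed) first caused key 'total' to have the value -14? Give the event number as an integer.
Looking for first event where total becomes -14:
  event 4: total = 7
  event 5: total = 7
  event 6: total = 7
  event 7: total = 7
  event 8: total = 7
  event 9: total 7 -> -14  <-- first match

Answer: 9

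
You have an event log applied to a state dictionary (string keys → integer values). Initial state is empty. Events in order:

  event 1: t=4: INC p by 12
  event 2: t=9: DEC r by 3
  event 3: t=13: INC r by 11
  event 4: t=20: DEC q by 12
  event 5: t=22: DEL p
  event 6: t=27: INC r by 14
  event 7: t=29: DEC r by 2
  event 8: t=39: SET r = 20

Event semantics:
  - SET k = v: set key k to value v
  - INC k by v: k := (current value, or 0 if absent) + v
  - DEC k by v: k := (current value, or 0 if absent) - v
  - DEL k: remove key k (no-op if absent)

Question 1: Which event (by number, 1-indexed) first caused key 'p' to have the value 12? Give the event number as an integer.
Answer: 1

Derivation:
Looking for first event where p becomes 12:
  event 1: p (absent) -> 12  <-- first match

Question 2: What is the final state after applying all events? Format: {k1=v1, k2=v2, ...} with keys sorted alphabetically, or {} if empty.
  after event 1 (t=4: INC p by 12): {p=12}
  after event 2 (t=9: DEC r by 3): {p=12, r=-3}
  after event 3 (t=13: INC r by 11): {p=12, r=8}
  after event 4 (t=20: DEC q by 12): {p=12, q=-12, r=8}
  after event 5 (t=22: DEL p): {q=-12, r=8}
  after event 6 (t=27: INC r by 14): {q=-12, r=22}
  after event 7 (t=29: DEC r by 2): {q=-12, r=20}
  after event 8 (t=39: SET r = 20): {q=-12, r=20}

Answer: {q=-12, r=20}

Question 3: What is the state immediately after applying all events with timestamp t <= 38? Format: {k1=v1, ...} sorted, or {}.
Apply events with t <= 38 (7 events):
  after event 1 (t=4: INC p by 12): {p=12}
  after event 2 (t=9: DEC r by 3): {p=12, r=-3}
  after event 3 (t=13: INC r by 11): {p=12, r=8}
  after event 4 (t=20: DEC q by 12): {p=12, q=-12, r=8}
  after event 5 (t=22: DEL p): {q=-12, r=8}
  after event 6 (t=27: INC r by 14): {q=-12, r=22}
  after event 7 (t=29: DEC r by 2): {q=-12, r=20}

Answer: {q=-12, r=20}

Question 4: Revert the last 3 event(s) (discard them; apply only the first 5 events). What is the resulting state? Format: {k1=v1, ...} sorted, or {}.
Keep first 5 events (discard last 3):
  after event 1 (t=4: INC p by 12): {p=12}
  after event 2 (t=9: DEC r by 3): {p=12, r=-3}
  after event 3 (t=13: INC r by 11): {p=12, r=8}
  after event 4 (t=20: DEC q by 12): {p=12, q=-12, r=8}
  after event 5 (t=22: DEL p): {q=-12, r=8}

Answer: {q=-12, r=8}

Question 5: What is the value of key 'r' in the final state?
Track key 'r' through all 8 events:
  event 1 (t=4: INC p by 12): r unchanged
  event 2 (t=9: DEC r by 3): r (absent) -> -3
  event 3 (t=13: INC r by 11): r -3 -> 8
  event 4 (t=20: DEC q by 12): r unchanged
  event 5 (t=22: DEL p): r unchanged
  event 6 (t=27: INC r by 14): r 8 -> 22
  event 7 (t=29: DEC r by 2): r 22 -> 20
  event 8 (t=39: SET r = 20): r 20 -> 20
Final: r = 20

Answer: 20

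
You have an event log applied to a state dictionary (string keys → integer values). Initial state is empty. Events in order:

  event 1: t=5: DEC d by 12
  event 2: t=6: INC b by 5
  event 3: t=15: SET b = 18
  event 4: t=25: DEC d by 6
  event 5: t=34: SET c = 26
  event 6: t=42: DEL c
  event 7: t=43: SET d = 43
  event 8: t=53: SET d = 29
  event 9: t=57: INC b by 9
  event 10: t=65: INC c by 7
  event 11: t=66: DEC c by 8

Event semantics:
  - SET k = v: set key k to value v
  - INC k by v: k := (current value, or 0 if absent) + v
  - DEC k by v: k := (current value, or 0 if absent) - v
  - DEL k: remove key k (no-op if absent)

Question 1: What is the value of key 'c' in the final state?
Track key 'c' through all 11 events:
  event 1 (t=5: DEC d by 12): c unchanged
  event 2 (t=6: INC b by 5): c unchanged
  event 3 (t=15: SET b = 18): c unchanged
  event 4 (t=25: DEC d by 6): c unchanged
  event 5 (t=34: SET c = 26): c (absent) -> 26
  event 6 (t=42: DEL c): c 26 -> (absent)
  event 7 (t=43: SET d = 43): c unchanged
  event 8 (t=53: SET d = 29): c unchanged
  event 9 (t=57: INC b by 9): c unchanged
  event 10 (t=65: INC c by 7): c (absent) -> 7
  event 11 (t=66: DEC c by 8): c 7 -> -1
Final: c = -1

Answer: -1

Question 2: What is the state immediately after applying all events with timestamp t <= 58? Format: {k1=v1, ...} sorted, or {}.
Answer: {b=27, d=29}

Derivation:
Apply events with t <= 58 (9 events):
  after event 1 (t=5: DEC d by 12): {d=-12}
  after event 2 (t=6: INC b by 5): {b=5, d=-12}
  after event 3 (t=15: SET b = 18): {b=18, d=-12}
  after event 4 (t=25: DEC d by 6): {b=18, d=-18}
  after event 5 (t=34: SET c = 26): {b=18, c=26, d=-18}
  after event 6 (t=42: DEL c): {b=18, d=-18}
  after event 7 (t=43: SET d = 43): {b=18, d=43}
  after event 8 (t=53: SET d = 29): {b=18, d=29}
  after event 9 (t=57: INC b by 9): {b=27, d=29}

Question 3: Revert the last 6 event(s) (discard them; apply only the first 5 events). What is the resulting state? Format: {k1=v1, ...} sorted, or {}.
Answer: {b=18, c=26, d=-18}

Derivation:
Keep first 5 events (discard last 6):
  after event 1 (t=5: DEC d by 12): {d=-12}
  after event 2 (t=6: INC b by 5): {b=5, d=-12}
  after event 3 (t=15: SET b = 18): {b=18, d=-12}
  after event 4 (t=25: DEC d by 6): {b=18, d=-18}
  after event 5 (t=34: SET c = 26): {b=18, c=26, d=-18}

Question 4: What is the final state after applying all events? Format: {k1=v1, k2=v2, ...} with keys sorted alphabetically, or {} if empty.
  after event 1 (t=5: DEC d by 12): {d=-12}
  after event 2 (t=6: INC b by 5): {b=5, d=-12}
  after event 3 (t=15: SET b = 18): {b=18, d=-12}
  after event 4 (t=25: DEC d by 6): {b=18, d=-18}
  after event 5 (t=34: SET c = 26): {b=18, c=26, d=-18}
  after event 6 (t=42: DEL c): {b=18, d=-18}
  after event 7 (t=43: SET d = 43): {b=18, d=43}
  after event 8 (t=53: SET d = 29): {b=18, d=29}
  after event 9 (t=57: INC b by 9): {b=27, d=29}
  after event 10 (t=65: INC c by 7): {b=27, c=7, d=29}
  after event 11 (t=66: DEC c by 8): {b=27, c=-1, d=29}

Answer: {b=27, c=-1, d=29}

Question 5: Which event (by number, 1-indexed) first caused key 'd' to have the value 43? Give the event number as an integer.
Answer: 7

Derivation:
Looking for first event where d becomes 43:
  event 1: d = -12
  event 2: d = -12
  event 3: d = -12
  event 4: d = -18
  event 5: d = -18
  event 6: d = -18
  event 7: d -18 -> 43  <-- first match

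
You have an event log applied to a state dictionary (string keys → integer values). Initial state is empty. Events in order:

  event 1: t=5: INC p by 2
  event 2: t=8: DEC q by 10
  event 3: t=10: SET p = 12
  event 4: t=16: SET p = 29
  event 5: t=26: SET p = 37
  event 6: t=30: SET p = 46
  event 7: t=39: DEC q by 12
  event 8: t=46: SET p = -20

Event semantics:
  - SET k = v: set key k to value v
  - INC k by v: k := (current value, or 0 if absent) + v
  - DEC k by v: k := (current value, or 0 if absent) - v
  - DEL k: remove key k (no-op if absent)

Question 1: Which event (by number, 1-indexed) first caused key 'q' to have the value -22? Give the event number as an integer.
Looking for first event where q becomes -22:
  event 2: q = -10
  event 3: q = -10
  event 4: q = -10
  event 5: q = -10
  event 6: q = -10
  event 7: q -10 -> -22  <-- first match

Answer: 7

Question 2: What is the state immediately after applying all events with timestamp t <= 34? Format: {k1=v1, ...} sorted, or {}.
Answer: {p=46, q=-10}

Derivation:
Apply events with t <= 34 (6 events):
  after event 1 (t=5: INC p by 2): {p=2}
  after event 2 (t=8: DEC q by 10): {p=2, q=-10}
  after event 3 (t=10: SET p = 12): {p=12, q=-10}
  after event 4 (t=16: SET p = 29): {p=29, q=-10}
  after event 5 (t=26: SET p = 37): {p=37, q=-10}
  after event 6 (t=30: SET p = 46): {p=46, q=-10}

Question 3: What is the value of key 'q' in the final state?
Answer: -22

Derivation:
Track key 'q' through all 8 events:
  event 1 (t=5: INC p by 2): q unchanged
  event 2 (t=8: DEC q by 10): q (absent) -> -10
  event 3 (t=10: SET p = 12): q unchanged
  event 4 (t=16: SET p = 29): q unchanged
  event 5 (t=26: SET p = 37): q unchanged
  event 6 (t=30: SET p = 46): q unchanged
  event 7 (t=39: DEC q by 12): q -10 -> -22
  event 8 (t=46: SET p = -20): q unchanged
Final: q = -22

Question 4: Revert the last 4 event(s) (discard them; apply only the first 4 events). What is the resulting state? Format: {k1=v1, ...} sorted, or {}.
Keep first 4 events (discard last 4):
  after event 1 (t=5: INC p by 2): {p=2}
  after event 2 (t=8: DEC q by 10): {p=2, q=-10}
  after event 3 (t=10: SET p = 12): {p=12, q=-10}
  after event 4 (t=16: SET p = 29): {p=29, q=-10}

Answer: {p=29, q=-10}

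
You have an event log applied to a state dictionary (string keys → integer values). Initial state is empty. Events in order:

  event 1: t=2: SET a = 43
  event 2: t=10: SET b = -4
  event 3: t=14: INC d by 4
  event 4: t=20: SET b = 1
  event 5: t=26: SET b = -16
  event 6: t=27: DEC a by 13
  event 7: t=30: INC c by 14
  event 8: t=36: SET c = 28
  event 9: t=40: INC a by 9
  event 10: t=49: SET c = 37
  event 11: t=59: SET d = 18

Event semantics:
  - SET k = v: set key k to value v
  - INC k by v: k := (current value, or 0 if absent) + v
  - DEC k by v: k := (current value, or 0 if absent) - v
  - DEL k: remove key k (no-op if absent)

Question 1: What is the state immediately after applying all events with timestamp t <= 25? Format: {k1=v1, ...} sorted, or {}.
Answer: {a=43, b=1, d=4}

Derivation:
Apply events with t <= 25 (4 events):
  after event 1 (t=2: SET a = 43): {a=43}
  after event 2 (t=10: SET b = -4): {a=43, b=-4}
  after event 3 (t=14: INC d by 4): {a=43, b=-4, d=4}
  after event 4 (t=20: SET b = 1): {a=43, b=1, d=4}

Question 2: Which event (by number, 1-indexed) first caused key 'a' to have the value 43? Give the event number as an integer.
Answer: 1

Derivation:
Looking for first event where a becomes 43:
  event 1: a (absent) -> 43  <-- first match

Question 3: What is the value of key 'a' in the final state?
Answer: 39

Derivation:
Track key 'a' through all 11 events:
  event 1 (t=2: SET a = 43): a (absent) -> 43
  event 2 (t=10: SET b = -4): a unchanged
  event 3 (t=14: INC d by 4): a unchanged
  event 4 (t=20: SET b = 1): a unchanged
  event 5 (t=26: SET b = -16): a unchanged
  event 6 (t=27: DEC a by 13): a 43 -> 30
  event 7 (t=30: INC c by 14): a unchanged
  event 8 (t=36: SET c = 28): a unchanged
  event 9 (t=40: INC a by 9): a 30 -> 39
  event 10 (t=49: SET c = 37): a unchanged
  event 11 (t=59: SET d = 18): a unchanged
Final: a = 39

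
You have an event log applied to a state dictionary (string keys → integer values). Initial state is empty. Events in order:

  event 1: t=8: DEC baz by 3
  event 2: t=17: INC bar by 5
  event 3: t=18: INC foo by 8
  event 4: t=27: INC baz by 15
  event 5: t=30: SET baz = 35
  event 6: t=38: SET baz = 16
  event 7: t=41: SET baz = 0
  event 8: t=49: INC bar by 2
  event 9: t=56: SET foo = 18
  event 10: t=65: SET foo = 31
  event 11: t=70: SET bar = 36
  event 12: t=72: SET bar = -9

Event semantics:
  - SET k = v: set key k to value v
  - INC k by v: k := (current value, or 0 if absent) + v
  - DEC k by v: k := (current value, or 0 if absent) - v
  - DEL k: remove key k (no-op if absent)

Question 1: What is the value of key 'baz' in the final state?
Track key 'baz' through all 12 events:
  event 1 (t=8: DEC baz by 3): baz (absent) -> -3
  event 2 (t=17: INC bar by 5): baz unchanged
  event 3 (t=18: INC foo by 8): baz unchanged
  event 4 (t=27: INC baz by 15): baz -3 -> 12
  event 5 (t=30: SET baz = 35): baz 12 -> 35
  event 6 (t=38: SET baz = 16): baz 35 -> 16
  event 7 (t=41: SET baz = 0): baz 16 -> 0
  event 8 (t=49: INC bar by 2): baz unchanged
  event 9 (t=56: SET foo = 18): baz unchanged
  event 10 (t=65: SET foo = 31): baz unchanged
  event 11 (t=70: SET bar = 36): baz unchanged
  event 12 (t=72: SET bar = -9): baz unchanged
Final: baz = 0

Answer: 0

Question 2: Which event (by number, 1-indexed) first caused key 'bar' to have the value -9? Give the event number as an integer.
Looking for first event where bar becomes -9:
  event 2: bar = 5
  event 3: bar = 5
  event 4: bar = 5
  event 5: bar = 5
  event 6: bar = 5
  event 7: bar = 5
  event 8: bar = 7
  event 9: bar = 7
  event 10: bar = 7
  event 11: bar = 36
  event 12: bar 36 -> -9  <-- first match

Answer: 12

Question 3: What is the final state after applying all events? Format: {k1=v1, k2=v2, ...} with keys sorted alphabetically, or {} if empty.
  after event 1 (t=8: DEC baz by 3): {baz=-3}
  after event 2 (t=17: INC bar by 5): {bar=5, baz=-3}
  after event 3 (t=18: INC foo by 8): {bar=5, baz=-3, foo=8}
  after event 4 (t=27: INC baz by 15): {bar=5, baz=12, foo=8}
  after event 5 (t=30: SET baz = 35): {bar=5, baz=35, foo=8}
  after event 6 (t=38: SET baz = 16): {bar=5, baz=16, foo=8}
  after event 7 (t=41: SET baz = 0): {bar=5, baz=0, foo=8}
  after event 8 (t=49: INC bar by 2): {bar=7, baz=0, foo=8}
  after event 9 (t=56: SET foo = 18): {bar=7, baz=0, foo=18}
  after event 10 (t=65: SET foo = 31): {bar=7, baz=0, foo=31}
  after event 11 (t=70: SET bar = 36): {bar=36, baz=0, foo=31}
  after event 12 (t=72: SET bar = -9): {bar=-9, baz=0, foo=31}

Answer: {bar=-9, baz=0, foo=31}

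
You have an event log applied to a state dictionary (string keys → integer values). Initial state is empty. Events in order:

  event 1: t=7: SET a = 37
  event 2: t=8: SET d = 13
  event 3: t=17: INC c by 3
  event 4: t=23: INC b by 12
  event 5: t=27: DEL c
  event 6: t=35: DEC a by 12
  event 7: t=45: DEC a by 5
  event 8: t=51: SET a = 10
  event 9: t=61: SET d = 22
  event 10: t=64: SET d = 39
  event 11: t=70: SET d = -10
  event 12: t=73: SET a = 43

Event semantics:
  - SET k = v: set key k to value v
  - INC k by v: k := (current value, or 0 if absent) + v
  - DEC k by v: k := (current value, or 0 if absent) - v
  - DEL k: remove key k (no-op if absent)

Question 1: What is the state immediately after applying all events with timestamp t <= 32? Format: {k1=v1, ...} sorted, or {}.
Answer: {a=37, b=12, d=13}

Derivation:
Apply events with t <= 32 (5 events):
  after event 1 (t=7: SET a = 37): {a=37}
  after event 2 (t=8: SET d = 13): {a=37, d=13}
  after event 3 (t=17: INC c by 3): {a=37, c=3, d=13}
  after event 4 (t=23: INC b by 12): {a=37, b=12, c=3, d=13}
  after event 5 (t=27: DEL c): {a=37, b=12, d=13}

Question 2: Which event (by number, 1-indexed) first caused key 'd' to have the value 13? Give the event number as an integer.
Answer: 2

Derivation:
Looking for first event where d becomes 13:
  event 2: d (absent) -> 13  <-- first match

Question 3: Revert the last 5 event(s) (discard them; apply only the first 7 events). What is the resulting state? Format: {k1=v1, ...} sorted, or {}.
Keep first 7 events (discard last 5):
  after event 1 (t=7: SET a = 37): {a=37}
  after event 2 (t=8: SET d = 13): {a=37, d=13}
  after event 3 (t=17: INC c by 3): {a=37, c=3, d=13}
  after event 4 (t=23: INC b by 12): {a=37, b=12, c=3, d=13}
  after event 5 (t=27: DEL c): {a=37, b=12, d=13}
  after event 6 (t=35: DEC a by 12): {a=25, b=12, d=13}
  after event 7 (t=45: DEC a by 5): {a=20, b=12, d=13}

Answer: {a=20, b=12, d=13}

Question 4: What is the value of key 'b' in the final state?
Answer: 12

Derivation:
Track key 'b' through all 12 events:
  event 1 (t=7: SET a = 37): b unchanged
  event 2 (t=8: SET d = 13): b unchanged
  event 3 (t=17: INC c by 3): b unchanged
  event 4 (t=23: INC b by 12): b (absent) -> 12
  event 5 (t=27: DEL c): b unchanged
  event 6 (t=35: DEC a by 12): b unchanged
  event 7 (t=45: DEC a by 5): b unchanged
  event 8 (t=51: SET a = 10): b unchanged
  event 9 (t=61: SET d = 22): b unchanged
  event 10 (t=64: SET d = 39): b unchanged
  event 11 (t=70: SET d = -10): b unchanged
  event 12 (t=73: SET a = 43): b unchanged
Final: b = 12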